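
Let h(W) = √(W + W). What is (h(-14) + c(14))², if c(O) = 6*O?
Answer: 7028 + 336*I*√7 ≈ 7028.0 + 888.97*I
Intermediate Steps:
h(W) = √2*√W (h(W) = √(2*W) = √2*√W)
(h(-14) + c(14))² = (√2*√(-14) + 6*14)² = (√2*(I*√14) + 84)² = (2*I*√7 + 84)² = (84 + 2*I*√7)²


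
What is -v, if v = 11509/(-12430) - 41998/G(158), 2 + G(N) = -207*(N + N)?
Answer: 115407293/406548010 ≈ 0.28387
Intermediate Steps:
G(N) = -2 - 414*N (G(N) = -2 - 207*(N + N) = -2 - 414*N)
v = -115407293/406548010 (v = 11509/(-12430) - 41998/(-2 - 414*158) = 11509*(-1/12430) - 41998/(-2 - 65412) = -11509/12430 - 41998/(-65414) = -11509/12430 - 41998*(-1/65414) = -11509/12430 + 20999/32707 = -115407293/406548010 ≈ -0.28387)
-v = -1*(-115407293/406548010) = 115407293/406548010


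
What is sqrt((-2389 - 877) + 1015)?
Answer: I*sqrt(2251) ≈ 47.445*I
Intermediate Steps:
sqrt((-2389 - 877) + 1015) = sqrt(-3266 + 1015) = sqrt(-2251) = I*sqrt(2251)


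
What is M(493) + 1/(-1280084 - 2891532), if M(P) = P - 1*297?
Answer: 817636735/4171616 ≈ 196.00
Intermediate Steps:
M(P) = -297 + P (M(P) = P - 297 = -297 + P)
M(493) + 1/(-1280084 - 2891532) = (-297 + 493) + 1/(-1280084 - 2891532) = 196 + 1/(-4171616) = 196 - 1/4171616 = 817636735/4171616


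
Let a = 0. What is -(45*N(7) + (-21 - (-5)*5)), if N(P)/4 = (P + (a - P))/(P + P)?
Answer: -4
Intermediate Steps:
N(P) = 0 (N(P) = 4*((P + (0 - P))/(P + P)) = 4*((P - P)/((2*P))) = 4*(0*(1/(2*P))) = 4*0 = 0)
-(45*N(7) + (-21 - (-5)*5)) = -(45*0 + (-21 - (-5)*5)) = -(0 + (-21 - 1*(-25))) = -(0 + (-21 + 25)) = -(0 + 4) = -1*4 = -4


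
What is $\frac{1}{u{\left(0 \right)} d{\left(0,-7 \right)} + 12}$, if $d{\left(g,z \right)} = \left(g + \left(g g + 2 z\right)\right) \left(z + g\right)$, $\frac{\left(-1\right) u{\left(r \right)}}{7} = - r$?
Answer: $\frac{1}{12} \approx 0.083333$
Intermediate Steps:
$u{\left(r \right)} = 7 r$ ($u{\left(r \right)} = - 7 \left(- r\right) = 7 r$)
$d{\left(g,z \right)} = \left(g + z\right) \left(g + g^{2} + 2 z\right)$ ($d{\left(g,z \right)} = \left(g + \left(g^{2} + 2 z\right)\right) \left(g + z\right) = \left(g + g^{2} + 2 z\right) \left(g + z\right) = \left(g + z\right) \left(g + g^{2} + 2 z\right)$)
$\frac{1}{u{\left(0 \right)} d{\left(0,-7 \right)} + 12} = \frac{1}{7 \cdot 0 \left(0^{2} + 0^{3} + 2 \left(-7\right)^{2} - 7 \cdot 0^{2} + 3 \cdot 0 \left(-7\right)\right) + 12} = \frac{1}{0 \left(0 + 0 + 2 \cdot 49 - 0 + 0\right) + 12} = \frac{1}{0 \left(0 + 0 + 98 + 0 + 0\right) + 12} = \frac{1}{0 \cdot 98 + 12} = \frac{1}{0 + 12} = \frac{1}{12}$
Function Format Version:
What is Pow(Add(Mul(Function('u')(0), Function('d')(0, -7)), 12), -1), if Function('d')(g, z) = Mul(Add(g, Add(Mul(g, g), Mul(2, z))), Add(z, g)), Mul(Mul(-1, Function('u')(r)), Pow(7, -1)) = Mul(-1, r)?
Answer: Rational(1, 12) ≈ 0.083333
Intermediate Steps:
Function('u')(r) = Mul(7, r) (Function('u')(r) = Mul(-7, Mul(-1, r)) = Mul(7, r))
Function('d')(g, z) = Mul(Add(g, z), Add(g, Pow(g, 2), Mul(2, z))) (Function('d')(g, z) = Mul(Add(g, Add(Pow(g, 2), Mul(2, z))), Add(g, z)) = Mul(Add(g, Pow(g, 2), Mul(2, z)), Add(g, z)) = Mul(Add(g, z), Add(g, Pow(g, 2), Mul(2, z))))
Pow(Add(Mul(Function('u')(0), Function('d')(0, -7)), 12), -1) = Pow(Add(Mul(Mul(7, 0), Add(Pow(0, 2), Pow(0, 3), Mul(2, Pow(-7, 2)), Mul(-7, Pow(0, 2)), Mul(3, 0, -7))), 12), -1) = Pow(Add(Mul(0, Add(0, 0, Mul(2, 49), Mul(-7, 0), 0)), 12), -1) = Pow(Add(Mul(0, Add(0, 0, 98, 0, 0)), 12), -1) = Pow(Add(Mul(0, 98), 12), -1) = Pow(Add(0, 12), -1) = Pow(12, -1) = Rational(1, 12)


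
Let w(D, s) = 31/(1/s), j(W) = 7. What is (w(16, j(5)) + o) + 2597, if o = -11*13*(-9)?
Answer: 4101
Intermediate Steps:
w(D, s) = 31*s
o = 1287 (o = -143*(-9) = 1287)
(w(16, j(5)) + o) + 2597 = (31*7 + 1287) + 2597 = (217 + 1287) + 2597 = 1504 + 2597 = 4101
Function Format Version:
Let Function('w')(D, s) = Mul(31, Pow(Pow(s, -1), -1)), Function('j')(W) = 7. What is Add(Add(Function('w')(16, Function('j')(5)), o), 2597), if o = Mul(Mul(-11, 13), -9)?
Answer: 4101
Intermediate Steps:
Function('w')(D, s) = Mul(31, s)
o = 1287 (o = Mul(-143, -9) = 1287)
Add(Add(Function('w')(16, Function('j')(5)), o), 2597) = Add(Add(Mul(31, 7), 1287), 2597) = Add(Add(217, 1287), 2597) = Add(1504, 2597) = 4101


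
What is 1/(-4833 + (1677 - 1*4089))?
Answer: -1/7245 ≈ -0.00013803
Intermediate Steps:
1/(-4833 + (1677 - 1*4089)) = 1/(-4833 + (1677 - 4089)) = 1/(-4833 - 2412) = 1/(-7245) = -1/7245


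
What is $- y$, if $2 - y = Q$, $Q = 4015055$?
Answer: $4015053$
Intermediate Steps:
$y = -4015053$ ($y = 2 - 4015055 = -4015053$)
$- y = \left(-1\right) \left(-4015053\right) = 4015053$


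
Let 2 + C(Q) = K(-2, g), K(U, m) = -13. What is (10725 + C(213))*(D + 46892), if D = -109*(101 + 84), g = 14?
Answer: 286246170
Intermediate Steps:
D = -20165 (D = -109*185 = -20165)
C(Q) = -15 (C(Q) = -2 - 13 = -15)
(10725 + C(213))*(D + 46892) = (10725 - 15)*(-20165 + 46892) = 10710*26727 = 286246170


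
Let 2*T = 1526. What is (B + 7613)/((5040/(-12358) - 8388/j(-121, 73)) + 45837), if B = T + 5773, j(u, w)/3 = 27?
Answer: 786840039/2543259899 ≈ 0.30938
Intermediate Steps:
T = 763 (T = (½)*1526 = 763)
j(u, w) = 81 (j(u, w) = 3*27 = 81)
B = 6536 (B = 763 + 5773 = 6536)
(B + 7613)/((5040/(-12358) - 8388/j(-121, 73)) + 45837) = (6536 + 7613)/((5040/(-12358) - 8388/81) + 45837) = 14149/((5040*(-1/12358) - 8388*1/81) + 45837) = 14149/((-2520/6179 - 932/9) + 45837) = 14149/(-5781508/55611 + 45837) = 14149/(2543259899/55611) = 14149*(55611/2543259899) = 786840039/2543259899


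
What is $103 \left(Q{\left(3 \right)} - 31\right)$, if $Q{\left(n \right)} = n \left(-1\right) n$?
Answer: $-4120$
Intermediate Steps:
$Q{\left(n \right)} = - n^{2}$ ($Q{\left(n \right)} = - n n = - n^{2}$)
$103 \left(Q{\left(3 \right)} - 31\right) = 103 \left(- 3^{2} - 31\right) = 103 \left(\left(-1\right) 9 - 31\right) = 103 \left(-9 - 31\right) = 103 \left(-40\right) = -4120$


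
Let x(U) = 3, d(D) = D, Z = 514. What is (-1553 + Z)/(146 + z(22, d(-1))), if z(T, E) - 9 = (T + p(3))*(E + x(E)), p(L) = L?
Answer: -1039/205 ≈ -5.0683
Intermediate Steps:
z(T, E) = 9 + (3 + E)*(3 + T) (z(T, E) = 9 + (T + 3)*(E + 3) = 9 + (3 + T)*(3 + E) = 9 + (3 + E)*(3 + T))
(-1553 + Z)/(146 + z(22, d(-1))) = (-1553 + 514)/(146 + (18 + 3*(-1) + 3*22 - 1*22)) = -1039/(146 + (18 - 3 + 66 - 22)) = -1039/(146 + 59) = -1039/205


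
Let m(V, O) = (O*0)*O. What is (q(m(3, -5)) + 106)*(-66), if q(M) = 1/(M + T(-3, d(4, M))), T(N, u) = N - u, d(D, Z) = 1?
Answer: -13959/2 ≈ -6979.5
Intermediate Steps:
m(V, O) = 0 (m(V, O) = 0*O = 0)
q(M) = 1/(-4 + M) (q(M) = 1/(M + (-3 - 1*1)) = 1/(M + (-3 - 1)) = 1/(M - 4) = 1/(-4 + M))
(q(m(3, -5)) + 106)*(-66) = (1/(-4 + 0) + 106)*(-66) = (1/(-4) + 106)*(-66) = (-¼ + 106)*(-66) = (423/4)*(-66) = -13959/2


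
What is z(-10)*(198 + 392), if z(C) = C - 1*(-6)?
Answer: -2360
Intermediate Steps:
z(C) = 6 + C (z(C) = C + 6 = 6 + C)
z(-10)*(198 + 392) = (6 - 10)*(198 + 392) = -4*590 = -2360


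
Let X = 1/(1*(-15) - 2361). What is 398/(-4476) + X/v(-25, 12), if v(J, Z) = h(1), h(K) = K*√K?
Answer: -79177/886248 ≈ -0.089339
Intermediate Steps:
h(K) = K^(3/2)
X = -1/2376 (X = 1/(-15 - 2361) = 1/(-2376) = -1/2376 ≈ -0.00042088)
v(J, Z) = 1 (v(J, Z) = 1^(3/2) = 1)
398/(-4476) + X/v(-25, 12) = 398/(-4476) - 1/2376/1 = 398*(-1/4476) - 1/2376*1 = -199/2238 - 1/2376 = -79177/886248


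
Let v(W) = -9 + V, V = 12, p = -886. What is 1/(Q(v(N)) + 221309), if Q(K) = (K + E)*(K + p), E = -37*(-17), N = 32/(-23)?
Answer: -1/336747 ≈ -2.9696e-6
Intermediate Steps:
N = -32/23 (N = 32*(-1/23) = -32/23 ≈ -1.3913)
E = 629
v(W) = 3 (v(W) = -9 + 12 = 3)
Q(K) = (-886 + K)*(629 + K) (Q(K) = (K + 629)*(K - 886) = (629 + K)*(-886 + K) = (-886 + K)*(629 + K))
1/(Q(v(N)) + 221309) = 1/((-557294 + 3**2 - 257*3) + 221309) = 1/((-557294 + 9 - 771) + 221309) = 1/(-558056 + 221309) = 1/(-336747) = -1/336747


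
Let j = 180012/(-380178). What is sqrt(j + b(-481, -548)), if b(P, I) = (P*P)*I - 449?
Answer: I*sqrt(509030392552376739)/63363 ≈ 11260.0*I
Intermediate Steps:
j = -30002/63363 (j = 180012*(-1/380178) = -30002/63363 ≈ -0.47349)
b(P, I) = -449 + I*P**2 (b(P, I) = P**2*I - 449 = I*P**2 - 449 = -449 + I*P**2)
sqrt(j + b(-481, -548)) = sqrt(-30002/63363 + (-449 - 548*(-481)**2)) = sqrt(-30002/63363 + (-449 - 548*231361)) = sqrt(-30002/63363 + (-449 - 126785828)) = sqrt(-30002/63363 - 126786277) = sqrt(-8033558899553/63363) = I*sqrt(509030392552376739)/63363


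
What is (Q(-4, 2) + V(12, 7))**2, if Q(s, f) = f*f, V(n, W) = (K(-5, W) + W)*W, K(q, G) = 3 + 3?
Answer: 9025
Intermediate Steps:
K(q, G) = 6
V(n, W) = W*(6 + W) (V(n, W) = (6 + W)*W = W*(6 + W))
Q(s, f) = f**2
(Q(-4, 2) + V(12, 7))**2 = (2**2 + 7*(6 + 7))**2 = (4 + 7*13)**2 = (4 + 91)**2 = 95**2 = 9025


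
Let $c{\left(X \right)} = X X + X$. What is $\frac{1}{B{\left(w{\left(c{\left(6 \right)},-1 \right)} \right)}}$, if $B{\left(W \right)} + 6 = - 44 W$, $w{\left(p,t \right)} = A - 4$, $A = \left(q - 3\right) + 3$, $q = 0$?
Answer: $\frac{1}{170} \approx 0.0058824$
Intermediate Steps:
$c{\left(X \right)} = X + X^{2}$ ($c{\left(X \right)} = X^{2} + X = X + X^{2}$)
$A = 0$ ($A = \left(0 - 3\right) + 3 = -3 + 3 = 0$)
$w{\left(p,t \right)} = -4$ ($w{\left(p,t \right)} = 0 - 4 = -4$)
$B{\left(W \right)} = -6 - 44 W$
$\frac{1}{B{\left(w{\left(c{\left(6 \right)},-1 \right)} \right)}} = \frac{1}{-6 - -176} = \frac{1}{-6 + 176} = \frac{1}{170}$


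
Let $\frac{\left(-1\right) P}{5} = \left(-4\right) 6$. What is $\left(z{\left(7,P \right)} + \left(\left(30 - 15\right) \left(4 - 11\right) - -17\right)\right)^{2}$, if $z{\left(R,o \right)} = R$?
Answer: $6561$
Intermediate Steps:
$P = 120$ ($P = - 5 \left(\left(-4\right) 6\right) = \left(-5\right) \left(-24\right) = 120$)
$\left(z{\left(7,P \right)} + \left(\left(30 - 15\right) \left(4 - 11\right) - -17\right)\right)^{2} = \left(7 + \left(\left(30 - 15\right) \left(4 - 11\right) - -17\right)\right)^{2} = \left(7 + \left(15 \left(-7\right) + 17\right)\right)^{2} = \left(7 + \left(-105 + 17\right)\right)^{2} = \left(7 - 88\right)^{2} = \left(-81\right)^{2} = 6561$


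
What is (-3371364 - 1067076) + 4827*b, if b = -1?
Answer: -4443267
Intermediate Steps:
(-3371364 - 1067076) + 4827*b = (-3371364 - 1067076) + 4827*(-1) = -4438440 - 4827 = -4443267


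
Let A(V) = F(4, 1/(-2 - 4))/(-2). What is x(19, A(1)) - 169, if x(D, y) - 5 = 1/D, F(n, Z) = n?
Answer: -3115/19 ≈ -163.95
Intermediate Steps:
A(V) = -2 (A(V) = 4/(-2) = 4*(-1/2) = -2)
x(D, y) = 5 + 1/D
x(19, A(1)) - 169 = (5 + 1/19) - 169 = 96/19 - 169 = -3115/19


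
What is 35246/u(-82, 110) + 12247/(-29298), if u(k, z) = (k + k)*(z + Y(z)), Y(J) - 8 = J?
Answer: -6537619/4804872 ≈ -1.3606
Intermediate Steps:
Y(J) = 8 + J
u(k, z) = 2*k*(8 + 2*z) (u(k, z) = (k + k)*(z + (8 + z)) = (2*k)*(8 + 2*z) = 2*k*(8 + 2*z))
35246/u(-82, 110) + 12247/(-29298) = 35246/((4*(-82)*(4 + 110))) + 12247/(-29298) = 35246/((4*(-82)*114)) + 12247*(-1/29298) = 35246/(-37392) - 12247/29298 = 35246*(-1/37392) - 12247/29298 = -17623/18696 - 12247/29298 = -6537619/4804872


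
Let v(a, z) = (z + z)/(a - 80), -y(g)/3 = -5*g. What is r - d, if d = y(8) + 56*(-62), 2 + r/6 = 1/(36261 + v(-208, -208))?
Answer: 545024567/163181 ≈ 3340.0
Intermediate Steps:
y(g) = 15*g (y(g) = -(-15)*g = 15*g)
v(a, z) = 2*z/(-80 + a) (v(a, z) = (2*z)/(-80 + a) = 2*z/(-80 + a))
r = -1958145/163181 (r = -12 + 6/(36261 + 2*(-208)/(-80 - 208)) = -12 + 6/(36261 + 2*(-208)/(-288)) = -12 + 6/(36261 + 2*(-208)*(-1/288)) = -12 + 6/(36261 + 13/9) = -12 + 6/(326362/9) = -12 + 6*(9/326362) = -12 + 27/163181 = -1958145/163181 ≈ -12.000)
d = -3352 (d = 15*8 + 56*(-62) = 120 - 3472 = -3352)
r - d = -1958145/163181 - 1*(-3352) = -1958145/163181 + 3352 = 545024567/163181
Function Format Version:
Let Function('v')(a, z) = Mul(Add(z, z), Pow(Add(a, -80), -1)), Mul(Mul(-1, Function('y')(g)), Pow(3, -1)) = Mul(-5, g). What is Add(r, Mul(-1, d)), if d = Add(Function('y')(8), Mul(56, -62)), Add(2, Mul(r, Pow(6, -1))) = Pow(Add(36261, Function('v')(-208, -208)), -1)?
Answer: Rational(545024567, 163181) ≈ 3340.0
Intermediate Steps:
Function('y')(g) = Mul(15, g) (Function('y')(g) = Mul(-3, Mul(-5, g)) = Mul(15, g))
Function('v')(a, z) = Mul(2, z, Pow(Add(-80, a), -1)) (Function('v')(a, z) = Mul(Mul(2, z), Pow(Add(-80, a), -1)) = Mul(2, z, Pow(Add(-80, a), -1)))
r = Rational(-1958145, 163181) (r = Add(-12, Mul(6, Pow(Add(36261, Mul(2, -208, Pow(Add(-80, -208), -1))), -1))) = Add(-12, Mul(6, Pow(Add(36261, Mul(2, -208, Pow(-288, -1))), -1))) = Add(-12, Mul(6, Pow(Add(36261, Mul(2, -208, Rational(-1, 288))), -1))) = Add(-12, Mul(6, Pow(Add(36261, Rational(13, 9)), -1))) = Add(-12, Mul(6, Pow(Rational(326362, 9), -1))) = Add(-12, Mul(6, Rational(9, 326362))) = Add(-12, Rational(27, 163181)) = Rational(-1958145, 163181) ≈ -12.000)
d = -3352 (d = Add(Mul(15, 8), Mul(56, -62)) = Add(120, -3472) = -3352)
Add(r, Mul(-1, d)) = Add(Rational(-1958145, 163181), Mul(-1, -3352)) = Add(Rational(-1958145, 163181), 3352) = Rational(545024567, 163181)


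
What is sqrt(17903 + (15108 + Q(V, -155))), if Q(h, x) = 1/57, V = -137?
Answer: 2*sqrt(26813199)/57 ≈ 181.69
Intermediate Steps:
Q(h, x) = 1/57
sqrt(17903 + (15108 + Q(V, -155))) = sqrt(17903 + (15108 + 1/57)) = sqrt(17903 + 861157/57) = sqrt(1881628/57) = 2*sqrt(26813199)/57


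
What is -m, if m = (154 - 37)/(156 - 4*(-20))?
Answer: -117/236 ≈ -0.49576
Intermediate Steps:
m = 117/236 (m = 117/(156 + 80) = 117/236 ≈ 0.49576)
-m = -1*117/236 = -117/236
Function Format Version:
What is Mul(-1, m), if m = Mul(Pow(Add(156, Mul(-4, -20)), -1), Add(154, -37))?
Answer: Rational(-117, 236) ≈ -0.49576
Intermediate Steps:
m = Rational(117, 236) (m = Mul(Pow(Add(156, 80), -1), 117) = Mul(Pow(236, -1), 117) = Mul(Rational(1, 236), 117) = Rational(117, 236) ≈ 0.49576)
Mul(-1, m) = Mul(-1, Rational(117, 236)) = Rational(-117, 236)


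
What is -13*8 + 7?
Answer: -97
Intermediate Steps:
-13*8 + 7 = -104 + 7 = -97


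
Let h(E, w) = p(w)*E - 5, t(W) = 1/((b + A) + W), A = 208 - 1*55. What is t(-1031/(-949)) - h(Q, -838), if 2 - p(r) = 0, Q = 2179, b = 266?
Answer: -1735374737/398662 ≈ -4353.0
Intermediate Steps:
A = 153 (A = 208 - 55 = 153)
p(r) = 2 (p(r) = 2 - 1*0 = 2 + 0 = 2)
t(W) = 1/(419 + W) (t(W) = 1/((266 + 153) + W) = 1/(419 + W))
h(E, w) = -5 + 2*E (h(E, w) = 2*E - 5 = -5 + 2*E)
t(-1031/(-949)) - h(Q, -838) = 1/(419 - 1031/(-949)) - (-5 + 2*2179) = 1/(419 - 1031*(-1/949)) - (-5 + 4358) = 1/(419 + 1031/949) - 1*4353 = 1/(398662/949) - 4353 = 949/398662 - 4353 = -1735374737/398662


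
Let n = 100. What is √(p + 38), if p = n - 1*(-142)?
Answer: 2*√70 ≈ 16.733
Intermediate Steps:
p = 242 (p = 100 - 1*(-142) = 100 + 142 = 242)
√(p + 38) = √(242 + 38) = √280 = 2*√70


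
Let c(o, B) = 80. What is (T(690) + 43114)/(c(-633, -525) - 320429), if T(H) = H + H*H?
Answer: -519904/320349 ≈ -1.6229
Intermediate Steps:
T(H) = H + H²
(T(690) + 43114)/(c(-633, -525) - 320429) = (690*(1 + 690) + 43114)/(80 - 320429) = (690*691 + 43114)/(-320349) = (476790 + 43114)*(-1/320349) = 519904*(-1/320349) = -519904/320349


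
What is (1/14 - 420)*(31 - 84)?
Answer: 311587/14 ≈ 22256.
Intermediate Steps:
(1/14 - 420)*(31 - 84) = (1/14 - 420)*(-53) = -5879/14*(-53) = 311587/14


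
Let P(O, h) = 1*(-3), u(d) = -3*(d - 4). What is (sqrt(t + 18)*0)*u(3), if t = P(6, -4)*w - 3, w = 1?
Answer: 0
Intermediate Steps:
u(d) = 12 - 3*d (u(d) = -3*(-4 + d) = 12 - 3*d)
P(O, h) = -3
t = -6 (t = -3*1 - 3 = -3 - 3 = -6)
(sqrt(t + 18)*0)*u(3) = (sqrt(-6 + 18)*0)*(12 - 3*3) = (sqrt(12)*0)*(12 - 9) = ((2*sqrt(3))*0)*3 = 0*3 = 0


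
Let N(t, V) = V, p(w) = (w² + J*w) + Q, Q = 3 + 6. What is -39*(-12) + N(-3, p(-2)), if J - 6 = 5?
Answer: 459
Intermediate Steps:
J = 11 (J = 6 + 5 = 11)
Q = 9
p(w) = 9 + w² + 11*w (p(w) = (w² + 11*w) + 9 = 9 + w² + 11*w)
-39*(-12) + N(-3, p(-2)) = -39*(-12) + (9 + (-2)² + 11*(-2)) = 468 + (9 + 4 - 22) = 468 - 9 = 459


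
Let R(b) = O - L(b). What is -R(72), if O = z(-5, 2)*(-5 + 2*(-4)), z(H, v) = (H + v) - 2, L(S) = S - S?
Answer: -65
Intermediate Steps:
L(S) = 0
z(H, v) = -2 + H + v
O = 65 (O = (-2 - 5 + 2)*(-5 + 2*(-4)) = -5*(-5 - 8) = -5*(-13) = 65)
R(b) = 65 (R(b) = 65 - 1*0 = 65 + 0 = 65)
-R(72) = -1*65 = -65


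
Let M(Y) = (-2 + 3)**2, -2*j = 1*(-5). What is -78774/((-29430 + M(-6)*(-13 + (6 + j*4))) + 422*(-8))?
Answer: 78774/32803 ≈ 2.4014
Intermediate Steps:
j = 5/2 (j = -(-5)/2 = -1/2*(-5) = 5/2 ≈ 2.5000)
M(Y) = 1 (M(Y) = 1**2 = 1)
-78774/((-29430 + M(-6)*(-13 + (6 + j*4))) + 422*(-8)) = -78774/((-29430 + 1*(-13 + (6 + (5/2)*4))) + 422*(-8)) = -78774/((-29430 + 1*(-13 + (6 + 10))) - 3376) = -78774/((-29430 + 1*(-13 + 16)) - 3376) = -78774/((-29430 + 1*3) - 3376) = -78774/((-29430 + 3) - 3376) = -78774/(-29427 - 3376) = -78774/(-32803) = -78774*(-1/32803) = 78774/32803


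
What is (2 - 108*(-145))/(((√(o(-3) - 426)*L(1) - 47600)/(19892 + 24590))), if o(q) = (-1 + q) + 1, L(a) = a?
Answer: -1441818660800/98511323 - 30290308*I*√429/98511323 ≈ -14636.0 - 6.3686*I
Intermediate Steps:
o(q) = q
(2 - 108*(-145))/(((√(o(-3) - 426)*L(1) - 47600)/(19892 + 24590))) = (2 - 108*(-145))/(((√(-3 - 426)*1 - 47600)/(19892 + 24590))) = (2 + 15660)/(((√(-429)*1 - 47600)/44482)) = 15662/((((I*√429)*1 - 47600)*(1/44482))) = 15662/(((I*√429 - 47600)*(1/44482))) = 15662/(((-47600 + I*√429)*(1/44482))) = 15662/(-23800/22241 + I*√429/44482)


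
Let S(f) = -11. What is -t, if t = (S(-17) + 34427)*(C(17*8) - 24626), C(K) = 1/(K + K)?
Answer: 14407980921/17 ≈ 8.4753e+8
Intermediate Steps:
C(K) = 1/(2*K)
t = -14407980921/17 (t = (-11 + 34427)*(1/(2*((17*8))) - 24626) = 34416*((½)/136 - 24626) = 34416*((½)*(1/136) - 24626) = 34416*(1/272 - 24626) = 34416*(-6698271/272) = -14407980921/17 ≈ -8.4753e+8)
-t = -1*(-14407980921/17) = 14407980921/17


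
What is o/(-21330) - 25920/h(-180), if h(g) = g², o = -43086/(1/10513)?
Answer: 75491009/3555 ≈ 21235.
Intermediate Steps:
o = -452963118 (o = -43086/1/10513 = -43086*10513 = -452963118)
o/(-21330) - 25920/h(-180) = -452963118/(-21330) - 25920/((-180)²) = -452963118*(-1/21330) - 25920/32400 = 75493853/3555 - 25920*1/32400 = 75493853/3555 - ⅘ = 75491009/3555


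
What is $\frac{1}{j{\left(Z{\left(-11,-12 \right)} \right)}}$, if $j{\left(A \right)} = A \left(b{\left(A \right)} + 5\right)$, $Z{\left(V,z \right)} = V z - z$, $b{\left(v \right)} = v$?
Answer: $\frac{1}{21456} \approx 4.6607 \cdot 10^{-5}$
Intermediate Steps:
$Z{\left(V,z \right)} = - z + V z$
$j{\left(A \right)} = A \left(5 + A\right)$ ($j{\left(A \right)} = A \left(A + 5\right) = A \left(5 + A\right)$)
$\frac{1}{j{\left(Z{\left(-11,-12 \right)} \right)}} = \frac{1}{- 12 \left(-1 - 11\right) \left(5 - 12 \left(-1 - 11\right)\right)} = \frac{1}{\left(-12\right) \left(-12\right) \left(5 - -144\right)} = \frac{1}{144 \left(5 + 144\right)} = \frac{1}{144 \cdot 149} = \frac{1}{21456}$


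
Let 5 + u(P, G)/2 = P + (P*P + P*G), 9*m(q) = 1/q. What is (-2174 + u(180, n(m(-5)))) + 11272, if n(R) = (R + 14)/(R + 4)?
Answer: 13516832/179 ≈ 75513.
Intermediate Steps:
m(q) = 1/(9*q)
n(R) = (14 + R)/(4 + R)
u(P, G) = -10 + 2*P + 2*P² + 2*G*P (u(P, G) = -10 + 2*(P + (P*P + P*G)) = -10 + 2*(P + (P² + G*P)) = -10 + 2*(P + P² + G*P) = -10 + (2*P + 2*P² + 2*G*P) = -10 + 2*P + 2*P² + 2*G*P)
(-2174 + u(180, n(m(-5)))) + 11272 = (-2174 + (-10 + 2*180 + 2*180² + 2*((14 + (⅑)/(-5))/(4 + (⅑)/(-5)))*180)) + 11272 = (-2174 + (-10 + 360 + 2*32400 + 2*((14 + (⅑)*(-⅕))/(4 + (⅑)*(-⅕)))*180)) + 11272 = (-2174 + (-10 + 360 + 64800 + 2*((14 - 1/45)/(4 - 1/45))*180)) + 11272 = (-2174 + (-10 + 360 + 64800 + 2*((629/45)/(179/45))*180)) + 11272 = (-2174 + (-10 + 360 + 64800 + 2*((45/179)*(629/45))*180)) + 11272 = (-2174 + (-10 + 360 + 64800 + 2*(629/179)*180)) + 11272 = (-2174 + (-10 + 360 + 64800 + 226440/179)) + 11272 = (-2174 + 11888290/179) + 11272 = 11499144/179 + 11272 = 13516832/179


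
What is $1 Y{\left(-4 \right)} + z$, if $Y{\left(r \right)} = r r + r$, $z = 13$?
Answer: $25$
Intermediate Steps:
$Y{\left(r \right)} = r + r^{2}$ ($Y{\left(r \right)} = r^{2} + r = r + r^{2}$)
$1 Y{\left(-4 \right)} + z = 1 \left(- 4 \left(1 - 4\right)\right) + 13 = 1 \left(\left(-4\right) \left(-3\right)\right) + 13 = 1 \cdot 12 + 13 = 12 + 13 = 25$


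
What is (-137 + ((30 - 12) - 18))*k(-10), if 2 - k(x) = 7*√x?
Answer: -274 + 959*I*√10 ≈ -274.0 + 3032.6*I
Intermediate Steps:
k(x) = 2 - 7*√x
(-137 + ((30 - 12) - 18))*k(-10) = (-137 + ((30 - 12) - 18))*(2 - 7*I*√10) = (-137 + (18 - 18))*(2 - 7*I*√10) = (-137 + 0)*(2 - 7*I*√10) = -137*(2 - 7*I*√10) = -274 + 959*I*√10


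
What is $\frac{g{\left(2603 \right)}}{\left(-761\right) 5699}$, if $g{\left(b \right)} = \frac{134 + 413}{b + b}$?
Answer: $- \frac{547}{22578104434} \approx -2.4227 \cdot 10^{-8}$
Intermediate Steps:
$g{\left(b \right)} = \frac{547}{2 b}$
$\frac{g{\left(2603 \right)}}{\left(-761\right) 5699} = \frac{\frac{547}{2} \cdot \frac{1}{2603}}{\left(-761\right) 5699} = \frac{\frac{547}{2} \cdot \frac{1}{2603}}{-4336939} = \frac{547}{5206} \left(- \frac{1}{4336939}\right) = - \frac{547}{22578104434}$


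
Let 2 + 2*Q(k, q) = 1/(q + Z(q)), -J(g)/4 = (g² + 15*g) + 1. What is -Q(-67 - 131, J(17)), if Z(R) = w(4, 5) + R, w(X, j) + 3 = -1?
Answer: 8729/8728 ≈ 1.0001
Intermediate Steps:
w(X, j) = -4 (w(X, j) = -3 - 1 = -4)
Z(R) = -4 + R
J(g) = -4 - 60*g - 4*g² (J(g) = -4*((g² + 15*g) + 1) = -4*(1 + g² + 15*g) = -4 - 60*g - 4*g²)
Q(k, q) = -1 + 1/(2*(-4 + 2*q)) (Q(k, q) = -1 + 1/(2*(q + (-4 + q))) = -1 + 1/(2*(-4 + 2*q)))
-Q(-67 - 131, J(17)) = -(9/4 - (-4 - 60*17 - 4*17²))/(-2 + (-4 - 60*17 - 4*17²)) = -(9/4 - (-4 - 1020 - 4*289))/(-2 + (-4 - 1020 - 4*289)) = -(9/4 - (-4 - 1020 - 1156))/(-2 + (-4 - 1020 - 1156)) = -(9/4 - 1*(-2180))/(-2 - 2180) = -(9/4 + 2180)/(-2182) = -(-1)*8729/(2182*4) = -1*(-8729/8728) = 8729/8728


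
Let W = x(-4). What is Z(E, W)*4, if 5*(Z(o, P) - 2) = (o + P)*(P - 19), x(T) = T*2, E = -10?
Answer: 1984/5 ≈ 396.80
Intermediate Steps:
x(T) = 2*T
W = -8 (W = 2*(-4) = -8)
Z(o, P) = 2 + (-19 + P)*(P + o)/5 (Z(o, P) = 2 + ((o + P)*(P - 19))/5 = 2 + ((P + o)*(-19 + P))/5 = 2 + ((-19 + P)*(P + o))/5 = 2 + (-19 + P)*(P + o)/5)
Z(E, W)*4 = (2 - 19/5*(-8) - 19/5*(-10) + (1/5)*(-8)**2 + (1/5)*(-8)*(-10))*4 = (2 + 152/5 + 38 + (1/5)*64 + 16)*4 = (2 + 152/5 + 38 + 64/5 + 16)*4 = (496/5)*4 = 1984/5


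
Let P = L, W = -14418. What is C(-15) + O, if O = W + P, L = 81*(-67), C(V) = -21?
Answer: -19866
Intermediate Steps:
L = -5427
P = -5427
O = -19845 (O = -14418 - 5427 = -19845)
C(-15) + O = -21 - 19845 = -19866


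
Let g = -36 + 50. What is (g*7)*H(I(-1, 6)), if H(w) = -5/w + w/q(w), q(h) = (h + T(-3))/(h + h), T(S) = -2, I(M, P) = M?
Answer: 1274/3 ≈ 424.67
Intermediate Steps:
q(h) = (-2 + h)/(2*h) (q(h) = (h - 2)/(h + h) = (-2 + h)/((2*h)) = (-2 + h)*(1/(2*h)) = (-2 + h)/(2*h))
g = 14
H(w) = -5/w + 2*w**2/(-2 + w) (H(w) = -5/w + w/(((-2 + w)/(2*w))) = -5/w + w*(2*w/(-2 + w)) = -5/w + 2*w**2/(-2 + w))
(g*7)*H(I(-1, 6)) = (14*7)*((10 - 5*(-1) + 2*(-1)**3)/((-1)*(-2 - 1))) = 98*(-1*(10 + 5 + 2*(-1))/(-3)) = 98*(-1*(-1/3)*(10 + 5 - 2)) = 98*(-1*(-1/3)*13) = 98*(13/3) = 1274/3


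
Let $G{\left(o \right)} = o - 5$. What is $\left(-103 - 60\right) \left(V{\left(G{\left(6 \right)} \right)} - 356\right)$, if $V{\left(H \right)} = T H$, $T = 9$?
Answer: $56561$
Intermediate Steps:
$G{\left(o \right)} = -5 + o$
$V{\left(H \right)} = 9 H$
$\left(-103 - 60\right) \left(V{\left(G{\left(6 \right)} \right)} - 356\right) = \left(-103 - 60\right) \left(9 \left(-5 + 6\right) - 356\right) = - 163 \left(9 \cdot 1 - 356\right) = - 163 \left(9 - 356\right) = \left(-163\right) \left(-347\right) = 56561$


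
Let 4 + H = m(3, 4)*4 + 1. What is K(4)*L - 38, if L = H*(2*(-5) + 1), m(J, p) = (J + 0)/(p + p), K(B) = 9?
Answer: 167/2 ≈ 83.500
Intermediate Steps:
m(J, p) = J/(2*p) (m(J, p) = J/((2*p)) = J*(1/(2*p)) = J/(2*p))
H = -3/2 (H = -4 + (((½)*3/4)*4 + 1) = -4 + (((½)*3*(¼))*4 + 1) = -4 + ((3/8)*4 + 1) = -4 + (3/2 + 1) = -4 + 5/2 = -3/2 ≈ -1.5000)
L = 27/2 (L = -3*(2*(-5) + 1)/2 = -3*(-10 + 1)/2 = -3/2*(-9) = 27/2 ≈ 13.500)
K(4)*L - 38 = 9*(27/2) - 38 = 243/2 - 38 = 167/2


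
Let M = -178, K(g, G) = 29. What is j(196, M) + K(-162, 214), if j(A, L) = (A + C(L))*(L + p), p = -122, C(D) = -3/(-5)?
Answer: -58951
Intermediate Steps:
C(D) = ⅗ (C(D) = -3*(-⅕) = ⅗)
j(A, L) = (-122 + L)*(⅗ + A) (j(A, L) = (A + ⅗)*(L - 122) = (⅗ + A)*(-122 + L) = (-122 + L)*(⅗ + A))
j(196, M) + K(-162, 214) = (-366/5 - 122*196 + (⅗)*(-178) + 196*(-178)) + 29 = (-366/5 - 23912 - 534/5 - 34888) + 29 = -58980 + 29 = -58951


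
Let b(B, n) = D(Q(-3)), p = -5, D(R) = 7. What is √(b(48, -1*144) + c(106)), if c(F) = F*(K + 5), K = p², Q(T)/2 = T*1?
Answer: √3187 ≈ 56.453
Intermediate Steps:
Q(T) = 2*T (Q(T) = 2*(T*1) = 2*T)
K = 25 (K = (-5)² = 25)
b(B, n) = 7
c(F) = 30*F (c(F) = F*(25 + 5) = F*30 = 30*F)
√(b(48, -1*144) + c(106)) = √(7 + 30*106) = √(7 + 3180) = √3187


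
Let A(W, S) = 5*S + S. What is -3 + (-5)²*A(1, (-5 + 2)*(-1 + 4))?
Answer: -1353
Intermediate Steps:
A(W, S) = 6*S
-3 + (-5)²*A(1, (-5 + 2)*(-1 + 4)) = -3 + (-5)²*(6*((-5 + 2)*(-1 + 4))) = -3 + 25*(6*(-3*3)) = -3 + 25*(6*(-9)) = -3 + 25*(-54) = -3 - 1350 = -1353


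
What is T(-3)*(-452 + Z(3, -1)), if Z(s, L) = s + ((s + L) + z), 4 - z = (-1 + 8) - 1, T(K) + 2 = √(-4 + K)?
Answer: 898 - 449*I*√7 ≈ 898.0 - 1187.9*I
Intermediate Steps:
T(K) = -2 + √(-4 + K)
z = -2 (z = 4 - ((-1 + 8) - 1) = 4 - (7 - 1) = 4 - 1*6 = 4 - 6 = -2)
Z(s, L) = -2 + L + 2*s (Z(s, L) = s + ((s + L) - 2) = s + ((L + s) - 2) = s + (-2 + L + s) = -2 + L + 2*s)
T(-3)*(-452 + Z(3, -1)) = (-2 + √(-4 - 3))*(-452 + (-2 - 1 + 2*3)) = (-2 + √(-7))*(-452 + (-2 - 1 + 6)) = (-2 + I*√7)*(-452 + 3) = (-2 + I*√7)*(-449) = 898 - 449*I*√7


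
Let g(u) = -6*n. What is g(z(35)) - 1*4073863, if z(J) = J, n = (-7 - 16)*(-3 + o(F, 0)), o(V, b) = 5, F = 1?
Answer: -4073587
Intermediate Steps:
n = -46 (n = (-7 - 16)*(-3 + 5) = -23*2 = -46)
g(u) = 276 (g(u) = -6*(-46) = 276)
g(z(35)) - 1*4073863 = 276 - 1*4073863 = 276 - 4073863 = -4073587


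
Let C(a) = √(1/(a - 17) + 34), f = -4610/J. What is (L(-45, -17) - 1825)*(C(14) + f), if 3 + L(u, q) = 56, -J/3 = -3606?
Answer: 4084460/5409 - 1772*√303/3 ≈ -9526.5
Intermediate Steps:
J = 10818 (J = -3*(-3606) = 10818)
f = -2305/5409 (f = -4610/10818 = -4610*1/10818 = -2305/5409 ≈ -0.42614)
L(u, q) = 53 (L(u, q) = -3 + 56 = 53)
C(a) = √(34 + 1/(-17 + a)) (C(a) = √(1/(-17 + a) + 34) = √(34 + 1/(-17 + a)))
(L(-45, -17) - 1825)*(C(14) + f) = (53 - 1825)*(√((-577 + 34*14)/(-17 + 14)) - 2305/5409) = -1772*(√((-577 + 476)/(-3)) - 2305/5409) = -1772*(√(-⅓*(-101)) - 2305/5409) = -1772*(√(101/3) - 2305/5409) = -1772*(√303/3 - 2305/5409) = -1772*(-2305/5409 + √303/3) = 4084460/5409 - 1772*√303/3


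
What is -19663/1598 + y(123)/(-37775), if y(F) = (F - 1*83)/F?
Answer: -18272150479/1484965470 ≈ -12.305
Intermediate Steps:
y(F) = (-83 + F)/F (y(F) = (F - 83)/F = (-83 + F)/F)
-19663/1598 + y(123)/(-37775) = -19663/1598 + ((-83 + 123)/123)/(-37775) = -19663*1/1598 + ((1/123)*40)*(-1/37775) = -19663/1598 + (40/123)*(-1/37775) = -19663/1598 - 8/929265 = -18272150479/1484965470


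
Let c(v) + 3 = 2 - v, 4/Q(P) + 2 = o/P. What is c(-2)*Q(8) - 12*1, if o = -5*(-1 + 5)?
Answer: -116/9 ≈ -12.889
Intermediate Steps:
o = -20 (o = -5*4 = -20)
Q(P) = 4/(-2 - 20/P)
c(v) = -1 - v (c(v) = -3 + (2 - v) = -1 - v)
c(-2)*Q(8) - 12*1 = (-1 - 1*(-2))*(-2*8/(10 + 8)) - 12*1 = (-1 + 2)*(-2*8/18) - 12 = 1*(-2*8*1/18) - 12 = 1*(-8/9) - 12 = -8/9 - 12 = -116/9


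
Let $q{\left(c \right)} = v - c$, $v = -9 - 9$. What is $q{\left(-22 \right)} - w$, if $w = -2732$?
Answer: $2736$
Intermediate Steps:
$v = -18$ ($v = -9 - 9 = -18$)
$q{\left(c \right)} = -18 - c$
$q{\left(-22 \right)} - w = \left(-18 - -22\right) - -2732 = \left(-18 + 22\right) + 2732 = 4 + 2732 = 2736$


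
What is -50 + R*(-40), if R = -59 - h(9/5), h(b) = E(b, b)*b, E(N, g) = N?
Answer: 12198/5 ≈ 2439.6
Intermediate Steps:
h(b) = b**2 (h(b) = b*b = b**2)
R = -1556/25 (R = -59 - (9/5)**2 = -59 - 1*81/25 = -59 - 81/25 = -1556/25 ≈ -62.240)
-50 + R*(-40) = -50 - 1556/25*(-40) = -50 + 12448/5 = 12198/5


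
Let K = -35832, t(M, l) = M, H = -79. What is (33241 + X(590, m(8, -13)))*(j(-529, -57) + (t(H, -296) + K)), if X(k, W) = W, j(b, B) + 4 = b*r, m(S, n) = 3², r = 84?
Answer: -2671670750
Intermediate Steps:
m(S, n) = 9
j(b, B) = -4 + 84*b (j(b, B) = -4 + b*84 = -4 + 84*b)
(33241 + X(590, m(8, -13)))*(j(-529, -57) + (t(H, -296) + K)) = (33241 + 9)*((-4 + 84*(-529)) + (-79 - 35832)) = 33250*((-4 - 44436) - 35911) = 33250*(-44440 - 35911) = 33250*(-80351) = -2671670750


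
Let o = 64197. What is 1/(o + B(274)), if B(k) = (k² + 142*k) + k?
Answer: 1/178455 ≈ 5.6037e-6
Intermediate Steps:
B(k) = k² + 143*k
1/(o + B(274)) = 1/(64197 + 274*(143 + 274)) = 1/(64197 + 274*417) = 1/(64197 + 114258) = 1/178455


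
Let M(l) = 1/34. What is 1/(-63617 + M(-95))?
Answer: -34/2162977 ≈ -1.5719e-5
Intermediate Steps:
M(l) = 1/34
1/(-63617 + M(-95)) = 1/(-63617 + 1/34) = 1/(-2162977/34) = -34/2162977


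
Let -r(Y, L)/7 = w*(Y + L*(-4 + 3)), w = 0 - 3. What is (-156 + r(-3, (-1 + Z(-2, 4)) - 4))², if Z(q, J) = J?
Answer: 39204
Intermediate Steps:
w = -3
r(Y, L) = -21*L + 21*Y (r(Y, L) = -(-21)*(Y + L*(-4 + 3)) = -(-21)*(Y + L*(-1)) = -(-21)*(Y - L) = -7*(-3*Y + 3*L) = -21*L + 21*Y)
(-156 + r(-3, (-1 + Z(-2, 4)) - 4))² = (-156 + (-21*((-1 + 4) - 4) + 21*(-3)))² = (-156 + (-21*(3 - 4) - 63))² = (-156 + (-21*(-1) - 63))² = (-156 + (21 - 63))² = (-156 - 42)² = (-198)² = 39204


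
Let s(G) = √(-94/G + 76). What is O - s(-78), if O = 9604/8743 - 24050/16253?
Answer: -7739334/20299997 - √117429/39 ≈ -9.1679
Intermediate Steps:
O = -7739334/20299997 (O = 9604*(1/8743) - 24050*1/16253 = 1372/1249 - 24050/16253 = -7739334/20299997 ≈ -0.38125)
s(G) = √(76 - 94/G)
O - s(-78) = -7739334/20299997 - √(76 - 94/(-78)) = -7739334/20299997 - √(76 - 94*(-1/78)) = -7739334/20299997 - √(76 + 47/39) = -7739334/20299997 - √(3011/39) = -7739334/20299997 - √117429/39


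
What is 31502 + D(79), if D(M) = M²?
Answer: 37743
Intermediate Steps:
31502 + D(79) = 31502 + 79² = 31502 + 6241 = 37743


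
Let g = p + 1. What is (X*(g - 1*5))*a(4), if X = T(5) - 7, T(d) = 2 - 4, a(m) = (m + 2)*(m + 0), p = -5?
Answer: 1944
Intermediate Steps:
g = -4 (g = -5 + 1 = -4)
a(m) = m*(2 + m) (a(m) = (2 + m)*m = m*(2 + m))
T(d) = -2
X = -9 (X = -2 - 7 = -9)
(X*(g - 1*5))*a(4) = (-9*(-4 - 1*5))*(4*(2 + 4)) = (-9*(-4 - 5))*(4*6) = -9*(-9)*24 = 81*24 = 1944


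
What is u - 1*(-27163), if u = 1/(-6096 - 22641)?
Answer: 780583130/28737 ≈ 27163.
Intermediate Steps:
u = -1/28737 (u = 1/(-28737) = -1/28737 ≈ -3.4798e-5)
u - 1*(-27163) = -1/28737 - 1*(-27163) = -1/28737 + 27163 = 780583130/28737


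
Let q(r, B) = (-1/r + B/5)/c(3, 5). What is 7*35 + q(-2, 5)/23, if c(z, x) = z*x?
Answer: 56351/230 ≈ 245.00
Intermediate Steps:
c(z, x) = x*z
q(r, B) = -1/(15*r) + B/75 (q(r, B) = (-1/r + B/5)/((5*3)) = (-1/r + B*(⅕))/15 = (-1/r + B/5)*(1/15) = -1/(15*r) + B/75)
7*35 + q(-2, 5)/23 = 7*35 + ((1/75)*(-5 + 5*(-2))/(-2))/23 = 245 + ((1/75)*(-½)*(-5 - 10))*(1/23) = 245 + ((1/75)*(-½)*(-15))*(1/23) = 245 + (⅒)*(1/23) = 245 + 1/230 = 56351/230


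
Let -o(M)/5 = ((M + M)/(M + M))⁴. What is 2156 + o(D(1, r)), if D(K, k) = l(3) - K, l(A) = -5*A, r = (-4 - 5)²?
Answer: 2151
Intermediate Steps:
r = 81 (r = (-9)² = 81)
D(K, k) = -15 - K (D(K, k) = -5*3 - K = -15 - K)
o(M) = -5 (o(M) = -5*((M + M)/(M + M))⁴ = -5*((2*M)/((2*M)))⁴ = -5*((2*M)*(1/(2*M)))⁴ = -5*1⁴ = -5*1 = -5)
2156 + o(D(1, r)) = 2156 - 5 = 2151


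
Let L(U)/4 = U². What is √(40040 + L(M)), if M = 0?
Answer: 2*√10010 ≈ 200.10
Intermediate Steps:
L(U) = 4*U²
√(40040 + L(M)) = √(40040 + 4*0²) = √(40040 + 4*0) = √(40040 + 0) = √40040 = 2*√10010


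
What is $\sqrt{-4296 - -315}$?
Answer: $i \sqrt{3981} \approx 63.095 i$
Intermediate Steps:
$\sqrt{-4296 - -315} = \sqrt{-4296 + \left(336 - 21\right)} = \sqrt{-4296 + 315} = \sqrt{-3981} = i \sqrt{3981}$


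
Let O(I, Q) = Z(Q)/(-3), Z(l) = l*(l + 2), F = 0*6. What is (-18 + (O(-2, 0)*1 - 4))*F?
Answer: 0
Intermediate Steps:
F = 0
Z(l) = l*(2 + l)
O(I, Q) = -Q*(2 + Q)/3 (O(I, Q) = (Q*(2 + Q))/(-3) = (Q*(2 + Q))*(-⅓) = -Q*(2 + Q)/3)
(-18 + (O(-2, 0)*1 - 4))*F = (-18 + (-⅓*0*(2 + 0)*1 - 4))*0 = (-18 + (-⅓*0*2*1 - 4))*0 = (-18 + (0*1 - 4))*0 = (-18 + (0 - 4))*0 = (-18 - 4)*0 = -22*0 = 0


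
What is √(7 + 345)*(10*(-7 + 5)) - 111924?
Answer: -111924 - 80*√22 ≈ -1.1230e+5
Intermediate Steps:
√(7 + 345)*(10*(-7 + 5)) - 111924 = √352*(10*(-2)) - 111924 = (4*√22)*(-20) - 111924 = -80*√22 - 111924 = -111924 - 80*√22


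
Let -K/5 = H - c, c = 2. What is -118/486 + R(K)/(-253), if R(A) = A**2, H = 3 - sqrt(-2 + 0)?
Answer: -8852/61479 + 50*I*sqrt(2)/253 ≈ -0.14398 + 0.27949*I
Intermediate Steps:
H = 3 - I*sqrt(2) (H = 3 - sqrt(-2) = 3 - I*sqrt(2) ≈ 3.0 - 1.4142*I)
K = -5 + 5*I*sqrt(2) (K = -5*((3 - I*sqrt(2)) - 1*2) = -5*((3 - I*sqrt(2)) - 2) = -5*(1 - I*sqrt(2)) = -5 + 5*I*sqrt(2) ≈ -5.0 + 7.0711*I)
-118/486 + R(K)/(-253) = -118/486 + (-5 + 5*I*sqrt(2))**2/(-253) = -118*1/486 + (-5 + 5*I*sqrt(2))**2*(-1/253) = -59/243 - (-5 + 5*I*sqrt(2))**2/253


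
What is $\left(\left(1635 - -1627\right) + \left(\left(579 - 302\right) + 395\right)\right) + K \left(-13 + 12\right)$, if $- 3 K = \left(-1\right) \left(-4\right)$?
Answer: $\frac{11806}{3} \approx 3935.3$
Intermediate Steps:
$K = - \frac{4}{3}$ ($K = - \frac{\left(-1\right) \left(-4\right)}{3} = \left(- \frac{1}{3}\right) 4 = - \frac{4}{3} \approx -1.3333$)
$\left(\left(1635 - -1627\right) + \left(\left(579 - 302\right) + 395\right)\right) + K \left(-13 + 12\right) = \left(\left(1635 - -1627\right) + \left(\left(579 - 302\right) + 395\right)\right) - \frac{4 \left(-13 + 12\right)}{3} = \left(\left(1635 + 1627\right) + \left(277 + 395\right)\right) - - \frac{4}{3} = \left(3262 + 672\right) + \frac{4}{3} = 3934 + \frac{4}{3} = \frac{11806}{3}$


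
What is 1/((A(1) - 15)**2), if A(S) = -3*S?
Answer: 1/324 ≈ 0.0030864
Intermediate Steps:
1/((A(1) - 15)**2) = 1/((-3*1 - 15)**2) = 1/((-3 - 15)**2) = 1/((-18)**2) = 1/324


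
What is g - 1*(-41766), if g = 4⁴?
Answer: 42022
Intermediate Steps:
g = 256
g - 1*(-41766) = 256 - 1*(-41766) = 256 + 41766 = 42022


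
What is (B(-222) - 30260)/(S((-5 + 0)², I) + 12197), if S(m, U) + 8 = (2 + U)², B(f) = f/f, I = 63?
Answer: -30259/16414 ≈ -1.8435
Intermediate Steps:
B(f) = 1
S(m, U) = -8 + (2 + U)²
(B(-222) - 30260)/(S((-5 + 0)², I) + 12197) = (1 - 30260)/((-8 + (2 + 63)²) + 12197) = -30259/((-8 + 65²) + 12197) = -30259/((-8 + 4225) + 12197) = -30259/(4217 + 12197) = -30259/16414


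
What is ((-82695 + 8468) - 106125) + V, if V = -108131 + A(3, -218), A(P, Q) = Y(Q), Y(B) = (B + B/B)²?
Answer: -241394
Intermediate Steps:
Y(B) = (1 + B)² (Y(B) = (B + 1)² = (1 + B)²)
A(P, Q) = (1 + Q)²
V = -61042 (V = -108131 + (1 - 218)² = -108131 + (-217)² = -108131 + 47089 = -61042)
((-82695 + 8468) - 106125) + V = ((-82695 + 8468) - 106125) - 61042 = (-74227 - 106125) - 61042 = -180352 - 61042 = -241394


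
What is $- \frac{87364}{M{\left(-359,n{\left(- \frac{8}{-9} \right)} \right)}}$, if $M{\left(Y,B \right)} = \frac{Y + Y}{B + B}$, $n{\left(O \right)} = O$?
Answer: $\frac{698912}{3231} \approx 216.31$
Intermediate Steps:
$M{\left(Y,B \right)} = \frac{Y}{B}$ ($M{\left(Y,B \right)} = \frac{2 Y}{2 B} = 2 Y \frac{1}{2 B} = \frac{Y}{B}$)
$- \frac{87364}{M{\left(-359,n{\left(- \frac{8}{-9} \right)} \right)}} = - \frac{87364}{\left(-359\right) \frac{1}{\left(-8\right) \frac{1}{-9}}} = - \frac{87364}{\left(-359\right) \frac{1}{\left(-8\right) \left(- \frac{1}{9}\right)}} = - \frac{87364}{\left(-359\right) \frac{1}{\frac{8}{9}}} = - \frac{87364}{\left(-359\right) \frac{9}{8}} = - \frac{87364}{- \frac{3231}{8}} = \left(-87364\right) \left(- \frac{8}{3231}\right) = \frac{698912}{3231}$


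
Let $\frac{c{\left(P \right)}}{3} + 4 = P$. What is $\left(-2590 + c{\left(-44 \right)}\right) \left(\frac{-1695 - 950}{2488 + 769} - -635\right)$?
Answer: $- \frac{5647213700}{3257} \approx -1.7339 \cdot 10^{6}$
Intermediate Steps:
$c{\left(P \right)} = -12 + 3 P$
$\left(-2590 + c{\left(-44 \right)}\right) \left(\frac{-1695 - 950}{2488 + 769} - -635\right) = \left(-2590 + \left(-12 + 3 \left(-44\right)\right)\right) \left(\frac{-1695 - 950}{2488 + 769} - -635\right) = \left(-2590 - 144\right) \left(- \frac{2645}{3257} + \left(-799 + 1434\right)\right) = \left(-2590 - 144\right) \left(\left(-2645\right) \frac{1}{3257} + 635\right) = - 2734 \left(- \frac{2645}{3257} + 635\right) = \left(-2734\right) \frac{2065550}{3257} = - \frac{5647213700}{3257}$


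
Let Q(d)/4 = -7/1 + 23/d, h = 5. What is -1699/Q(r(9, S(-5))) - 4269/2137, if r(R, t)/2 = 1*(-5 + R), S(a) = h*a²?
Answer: 7120649/70521 ≈ 100.97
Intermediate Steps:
S(a) = 5*a²
r(R, t) = -10 + 2*R (r(R, t) = 2*(1*(-5 + R)) = 2*(-5 + R) = -10 + 2*R)
Q(d) = -28 + 92/d (Q(d) = 4*(-7/1 + 23/d) = 4*(-7*1 + 23/d) = 4*(-7 + 23/d) = -28 + 92/d)
-1699/Q(r(9, S(-5))) - 4269/2137 = -1699/(-28 + 92/(-10 + 2*9)) - 4269/2137 = -1699/(-28 + 92/(-10 + 18)) - 4269*1/2137 = -1699/(-28 + 92/8) - 4269/2137 = -1699/(-28 + 92*(⅛)) - 4269/2137 = -1699/(-28 + 23/2) - 4269/2137 = -1699/(-33/2) - 4269/2137 = -1699*(-2/33) - 4269/2137 = 3398/33 - 4269/2137 = 7120649/70521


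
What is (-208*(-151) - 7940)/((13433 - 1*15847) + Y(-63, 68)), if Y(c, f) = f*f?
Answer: 11734/1105 ≈ 10.619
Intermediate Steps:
Y(c, f) = f**2
(-208*(-151) - 7940)/((13433 - 1*15847) + Y(-63, 68)) = (-208*(-151) - 7940)/((13433 - 1*15847) + 68**2) = (31408 - 7940)/((13433 - 15847) + 4624) = 23468/(-2414 + 4624) = 23468/2210 = 23468*(1/2210) = 11734/1105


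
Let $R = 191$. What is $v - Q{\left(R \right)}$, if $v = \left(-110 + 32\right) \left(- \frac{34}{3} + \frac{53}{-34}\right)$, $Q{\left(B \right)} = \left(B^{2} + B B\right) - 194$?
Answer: $- \frac{1219961}{17} \approx -71762.0$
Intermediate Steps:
$Q{\left(B \right)} = -194 + 2 B^{2}$ ($Q{\left(B \right)} = \left(B^{2} + B^{2}\right) - 194 = 2 B^{2} - 194 = -194 + 2 B^{2}$)
$v = \frac{17095}{17}$ ($v = - 78 \left(\left(-34\right) \frac{1}{3} + 53 \left(- \frac{1}{34}\right)\right) = - 78 \left(- \frac{34}{3} - \frac{53}{34}\right) = \left(-78\right) \left(- \frac{1315}{102}\right) = \frac{17095}{17} \approx 1005.6$)
$v - Q{\left(R \right)} = \frac{17095}{17} - \left(-194 + 2 \cdot 191^{2}\right) = \frac{17095}{17} - \left(-194 + 2 \cdot 36481\right) = \frac{17095}{17} - \left(-194 + 72962\right) = \frac{17095}{17} - 72768 = - \frac{1219961}{17}$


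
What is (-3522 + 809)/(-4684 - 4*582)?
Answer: 2713/7012 ≈ 0.38691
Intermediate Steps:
(-3522 + 809)/(-4684 - 4*582) = -2713/(-4684 - 2328) = -2713/(-7012) = -2713*(-1/7012) = 2713/7012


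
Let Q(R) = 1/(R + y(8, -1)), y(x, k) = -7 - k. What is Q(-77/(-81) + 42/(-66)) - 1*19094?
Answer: -96731095/5066 ≈ -19094.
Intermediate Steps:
Q(R) = 1/(-6 + R) (Q(R) = 1/(R + (-7 - 1*(-1))) = 1/(R + (-7 + 1)) = 1/(R - 6) = 1/(-6 + R))
Q(-77/(-81) + 42/(-66)) - 1*19094 = 1/(-6 + (-77/(-81) + 42/(-66))) - 1*19094 = 1/(-6 + (-77*(-1/81) + 42*(-1/66))) - 19094 = 1/(-6 + (77/81 - 7/11)) - 19094 = 1/(-6 + 280/891) - 19094 = 1/(-5066/891) - 19094 = -891/5066 - 19094 = -96731095/5066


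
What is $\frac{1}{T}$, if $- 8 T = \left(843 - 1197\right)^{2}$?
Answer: $- \frac{2}{31329} \approx -6.3839 \cdot 10^{-5}$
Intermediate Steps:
$T = - \frac{31329}{2}$ ($T = - \frac{\left(843 - 1197\right)^{2}}{8} = - \frac{\left(-354\right)^{2}}{8} = \left(- \frac{1}{8}\right) 125316 = - \frac{31329}{2} \approx -15665.0$)
$\frac{1}{T} = \frac{1}{- \frac{31329}{2}} = - \frac{2}{31329}$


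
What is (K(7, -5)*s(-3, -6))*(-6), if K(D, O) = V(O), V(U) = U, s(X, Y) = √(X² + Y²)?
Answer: 90*√5 ≈ 201.25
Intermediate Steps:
K(D, O) = O
(K(7, -5)*s(-3, -6))*(-6) = -5*√((-3)² + (-6)²)*(-6) = -5*√(9 + 36)*(-6) = -15*√5*(-6) = 90*√5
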